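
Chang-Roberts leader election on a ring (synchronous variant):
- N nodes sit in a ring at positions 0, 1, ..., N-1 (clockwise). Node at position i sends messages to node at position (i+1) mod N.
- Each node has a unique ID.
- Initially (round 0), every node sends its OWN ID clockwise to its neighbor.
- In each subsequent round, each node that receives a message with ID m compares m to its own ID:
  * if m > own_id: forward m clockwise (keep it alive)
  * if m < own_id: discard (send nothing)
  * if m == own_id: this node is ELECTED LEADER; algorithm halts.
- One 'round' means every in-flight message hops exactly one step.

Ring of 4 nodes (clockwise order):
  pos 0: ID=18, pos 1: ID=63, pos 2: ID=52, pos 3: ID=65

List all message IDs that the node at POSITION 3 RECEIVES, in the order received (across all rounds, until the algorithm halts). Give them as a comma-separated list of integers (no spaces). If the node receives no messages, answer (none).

Round 1: pos1(id63) recv 18: drop; pos2(id52) recv 63: fwd; pos3(id65) recv 52: drop; pos0(id18) recv 65: fwd
Round 2: pos3(id65) recv 63: drop; pos1(id63) recv 65: fwd
Round 3: pos2(id52) recv 65: fwd
Round 4: pos3(id65) recv 65: ELECTED

Answer: 52,63,65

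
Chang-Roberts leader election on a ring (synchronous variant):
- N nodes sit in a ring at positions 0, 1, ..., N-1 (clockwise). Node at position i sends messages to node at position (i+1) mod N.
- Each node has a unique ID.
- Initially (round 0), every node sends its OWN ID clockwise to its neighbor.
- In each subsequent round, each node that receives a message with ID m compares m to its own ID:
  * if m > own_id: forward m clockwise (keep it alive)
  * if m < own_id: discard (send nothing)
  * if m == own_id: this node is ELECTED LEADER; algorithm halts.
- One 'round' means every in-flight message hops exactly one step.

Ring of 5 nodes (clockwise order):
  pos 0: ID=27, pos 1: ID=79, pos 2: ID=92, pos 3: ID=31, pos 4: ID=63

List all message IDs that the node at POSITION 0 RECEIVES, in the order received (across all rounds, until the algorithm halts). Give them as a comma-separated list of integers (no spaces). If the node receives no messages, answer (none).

Round 1: pos1(id79) recv 27: drop; pos2(id92) recv 79: drop; pos3(id31) recv 92: fwd; pos4(id63) recv 31: drop; pos0(id27) recv 63: fwd
Round 2: pos4(id63) recv 92: fwd; pos1(id79) recv 63: drop
Round 3: pos0(id27) recv 92: fwd
Round 4: pos1(id79) recv 92: fwd
Round 5: pos2(id92) recv 92: ELECTED

Answer: 63,92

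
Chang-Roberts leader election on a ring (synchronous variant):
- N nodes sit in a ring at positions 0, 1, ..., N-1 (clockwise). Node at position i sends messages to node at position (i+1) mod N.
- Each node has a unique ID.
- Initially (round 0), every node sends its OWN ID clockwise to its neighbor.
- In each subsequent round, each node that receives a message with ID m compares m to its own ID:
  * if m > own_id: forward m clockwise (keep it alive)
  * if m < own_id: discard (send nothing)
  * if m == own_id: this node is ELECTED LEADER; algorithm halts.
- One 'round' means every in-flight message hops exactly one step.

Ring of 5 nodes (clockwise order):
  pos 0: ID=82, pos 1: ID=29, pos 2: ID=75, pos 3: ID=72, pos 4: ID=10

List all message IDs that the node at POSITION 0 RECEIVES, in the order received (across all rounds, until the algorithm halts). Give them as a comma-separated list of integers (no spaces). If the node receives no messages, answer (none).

Answer: 10,72,75,82

Derivation:
Round 1: pos1(id29) recv 82: fwd; pos2(id75) recv 29: drop; pos3(id72) recv 75: fwd; pos4(id10) recv 72: fwd; pos0(id82) recv 10: drop
Round 2: pos2(id75) recv 82: fwd; pos4(id10) recv 75: fwd; pos0(id82) recv 72: drop
Round 3: pos3(id72) recv 82: fwd; pos0(id82) recv 75: drop
Round 4: pos4(id10) recv 82: fwd
Round 5: pos0(id82) recv 82: ELECTED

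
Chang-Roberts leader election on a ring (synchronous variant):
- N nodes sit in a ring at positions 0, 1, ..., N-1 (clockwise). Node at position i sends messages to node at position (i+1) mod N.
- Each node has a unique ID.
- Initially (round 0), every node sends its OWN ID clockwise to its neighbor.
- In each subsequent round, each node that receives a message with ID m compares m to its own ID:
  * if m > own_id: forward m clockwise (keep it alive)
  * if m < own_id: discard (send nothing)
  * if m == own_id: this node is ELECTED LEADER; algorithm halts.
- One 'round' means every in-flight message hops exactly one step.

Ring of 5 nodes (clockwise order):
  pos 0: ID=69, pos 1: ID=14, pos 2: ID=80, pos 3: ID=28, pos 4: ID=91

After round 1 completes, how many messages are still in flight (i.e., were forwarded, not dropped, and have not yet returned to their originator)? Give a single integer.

Round 1: pos1(id14) recv 69: fwd; pos2(id80) recv 14: drop; pos3(id28) recv 80: fwd; pos4(id91) recv 28: drop; pos0(id69) recv 91: fwd
After round 1: 3 messages still in flight

Answer: 3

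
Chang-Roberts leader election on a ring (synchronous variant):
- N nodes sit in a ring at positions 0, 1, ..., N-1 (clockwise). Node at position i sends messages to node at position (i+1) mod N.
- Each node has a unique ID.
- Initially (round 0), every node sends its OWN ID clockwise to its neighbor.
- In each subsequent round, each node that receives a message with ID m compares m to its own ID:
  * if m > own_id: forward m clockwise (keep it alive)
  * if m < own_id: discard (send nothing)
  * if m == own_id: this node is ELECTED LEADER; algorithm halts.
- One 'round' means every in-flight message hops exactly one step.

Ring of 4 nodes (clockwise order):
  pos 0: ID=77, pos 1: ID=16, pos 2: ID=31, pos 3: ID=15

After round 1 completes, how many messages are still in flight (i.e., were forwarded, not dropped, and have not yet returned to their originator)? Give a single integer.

Round 1: pos1(id16) recv 77: fwd; pos2(id31) recv 16: drop; pos3(id15) recv 31: fwd; pos0(id77) recv 15: drop
After round 1: 2 messages still in flight

Answer: 2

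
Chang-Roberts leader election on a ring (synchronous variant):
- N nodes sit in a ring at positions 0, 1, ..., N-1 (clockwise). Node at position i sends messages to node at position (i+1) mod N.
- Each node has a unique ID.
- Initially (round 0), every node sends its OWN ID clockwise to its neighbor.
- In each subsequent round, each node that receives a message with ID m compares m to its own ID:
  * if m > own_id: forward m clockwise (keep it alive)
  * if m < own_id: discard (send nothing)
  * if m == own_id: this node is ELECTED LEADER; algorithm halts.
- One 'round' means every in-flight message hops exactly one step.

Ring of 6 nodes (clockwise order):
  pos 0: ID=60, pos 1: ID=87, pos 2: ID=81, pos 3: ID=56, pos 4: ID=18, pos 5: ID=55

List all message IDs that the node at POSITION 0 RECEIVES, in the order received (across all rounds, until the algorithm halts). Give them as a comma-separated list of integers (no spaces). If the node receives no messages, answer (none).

Answer: 55,56,81,87

Derivation:
Round 1: pos1(id87) recv 60: drop; pos2(id81) recv 87: fwd; pos3(id56) recv 81: fwd; pos4(id18) recv 56: fwd; pos5(id55) recv 18: drop; pos0(id60) recv 55: drop
Round 2: pos3(id56) recv 87: fwd; pos4(id18) recv 81: fwd; pos5(id55) recv 56: fwd
Round 3: pos4(id18) recv 87: fwd; pos5(id55) recv 81: fwd; pos0(id60) recv 56: drop
Round 4: pos5(id55) recv 87: fwd; pos0(id60) recv 81: fwd
Round 5: pos0(id60) recv 87: fwd; pos1(id87) recv 81: drop
Round 6: pos1(id87) recv 87: ELECTED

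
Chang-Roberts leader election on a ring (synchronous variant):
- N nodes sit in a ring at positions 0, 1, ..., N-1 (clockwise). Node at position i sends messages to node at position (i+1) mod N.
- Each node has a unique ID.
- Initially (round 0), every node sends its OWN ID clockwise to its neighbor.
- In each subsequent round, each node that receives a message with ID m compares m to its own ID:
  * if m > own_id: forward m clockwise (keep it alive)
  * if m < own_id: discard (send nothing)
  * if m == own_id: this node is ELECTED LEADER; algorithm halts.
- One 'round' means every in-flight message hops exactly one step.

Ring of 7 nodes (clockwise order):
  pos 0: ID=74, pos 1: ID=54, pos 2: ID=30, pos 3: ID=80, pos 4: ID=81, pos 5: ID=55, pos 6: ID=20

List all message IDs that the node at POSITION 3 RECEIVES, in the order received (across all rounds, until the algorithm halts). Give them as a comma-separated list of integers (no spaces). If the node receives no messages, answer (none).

Round 1: pos1(id54) recv 74: fwd; pos2(id30) recv 54: fwd; pos3(id80) recv 30: drop; pos4(id81) recv 80: drop; pos5(id55) recv 81: fwd; pos6(id20) recv 55: fwd; pos0(id74) recv 20: drop
Round 2: pos2(id30) recv 74: fwd; pos3(id80) recv 54: drop; pos6(id20) recv 81: fwd; pos0(id74) recv 55: drop
Round 3: pos3(id80) recv 74: drop; pos0(id74) recv 81: fwd
Round 4: pos1(id54) recv 81: fwd
Round 5: pos2(id30) recv 81: fwd
Round 6: pos3(id80) recv 81: fwd
Round 7: pos4(id81) recv 81: ELECTED

Answer: 30,54,74,81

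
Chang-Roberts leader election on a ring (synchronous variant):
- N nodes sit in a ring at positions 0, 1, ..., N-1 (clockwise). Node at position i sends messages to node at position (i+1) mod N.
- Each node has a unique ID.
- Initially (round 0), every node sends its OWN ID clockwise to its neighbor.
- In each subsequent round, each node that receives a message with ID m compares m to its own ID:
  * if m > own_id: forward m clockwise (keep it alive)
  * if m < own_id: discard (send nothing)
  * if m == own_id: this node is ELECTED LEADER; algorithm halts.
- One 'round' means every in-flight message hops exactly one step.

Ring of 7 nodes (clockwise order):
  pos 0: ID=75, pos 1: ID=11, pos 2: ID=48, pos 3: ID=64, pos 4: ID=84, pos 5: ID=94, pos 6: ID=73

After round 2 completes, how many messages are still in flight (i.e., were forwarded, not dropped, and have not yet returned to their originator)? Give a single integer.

Answer: 2

Derivation:
Round 1: pos1(id11) recv 75: fwd; pos2(id48) recv 11: drop; pos3(id64) recv 48: drop; pos4(id84) recv 64: drop; pos5(id94) recv 84: drop; pos6(id73) recv 94: fwd; pos0(id75) recv 73: drop
Round 2: pos2(id48) recv 75: fwd; pos0(id75) recv 94: fwd
After round 2: 2 messages still in flight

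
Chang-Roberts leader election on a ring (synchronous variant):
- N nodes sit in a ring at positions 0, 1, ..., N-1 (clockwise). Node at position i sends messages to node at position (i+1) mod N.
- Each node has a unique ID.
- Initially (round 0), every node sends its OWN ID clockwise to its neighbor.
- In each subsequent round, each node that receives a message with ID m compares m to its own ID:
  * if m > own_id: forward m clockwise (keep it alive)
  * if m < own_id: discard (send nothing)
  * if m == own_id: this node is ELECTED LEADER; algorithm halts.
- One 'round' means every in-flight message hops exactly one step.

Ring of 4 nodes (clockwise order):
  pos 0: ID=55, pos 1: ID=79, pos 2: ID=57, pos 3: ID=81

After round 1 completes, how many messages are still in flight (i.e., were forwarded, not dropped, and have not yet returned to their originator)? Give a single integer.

Answer: 2

Derivation:
Round 1: pos1(id79) recv 55: drop; pos2(id57) recv 79: fwd; pos3(id81) recv 57: drop; pos0(id55) recv 81: fwd
After round 1: 2 messages still in flight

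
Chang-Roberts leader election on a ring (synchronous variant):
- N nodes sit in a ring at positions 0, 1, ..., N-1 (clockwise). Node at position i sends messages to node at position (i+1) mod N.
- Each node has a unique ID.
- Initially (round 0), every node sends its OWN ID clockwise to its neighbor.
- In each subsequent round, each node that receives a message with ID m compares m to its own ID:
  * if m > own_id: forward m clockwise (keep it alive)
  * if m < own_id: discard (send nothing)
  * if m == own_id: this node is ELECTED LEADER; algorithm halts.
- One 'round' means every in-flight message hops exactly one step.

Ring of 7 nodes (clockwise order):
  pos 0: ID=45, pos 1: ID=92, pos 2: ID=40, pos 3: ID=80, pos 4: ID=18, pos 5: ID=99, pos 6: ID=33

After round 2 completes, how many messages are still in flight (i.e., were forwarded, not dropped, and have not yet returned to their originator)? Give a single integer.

Answer: 2

Derivation:
Round 1: pos1(id92) recv 45: drop; pos2(id40) recv 92: fwd; pos3(id80) recv 40: drop; pos4(id18) recv 80: fwd; pos5(id99) recv 18: drop; pos6(id33) recv 99: fwd; pos0(id45) recv 33: drop
Round 2: pos3(id80) recv 92: fwd; pos5(id99) recv 80: drop; pos0(id45) recv 99: fwd
After round 2: 2 messages still in flight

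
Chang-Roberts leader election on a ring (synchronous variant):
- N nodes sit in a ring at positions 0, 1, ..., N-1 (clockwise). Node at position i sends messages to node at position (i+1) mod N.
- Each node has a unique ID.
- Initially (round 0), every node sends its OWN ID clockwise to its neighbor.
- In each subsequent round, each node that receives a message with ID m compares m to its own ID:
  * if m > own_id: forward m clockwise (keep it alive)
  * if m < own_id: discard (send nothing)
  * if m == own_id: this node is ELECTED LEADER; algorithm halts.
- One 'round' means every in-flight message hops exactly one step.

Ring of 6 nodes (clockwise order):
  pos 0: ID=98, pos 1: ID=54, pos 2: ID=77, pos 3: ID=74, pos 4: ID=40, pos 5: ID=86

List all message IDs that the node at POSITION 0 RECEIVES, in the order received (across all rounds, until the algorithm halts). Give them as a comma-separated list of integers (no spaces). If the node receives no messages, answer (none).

Answer: 86,98

Derivation:
Round 1: pos1(id54) recv 98: fwd; pos2(id77) recv 54: drop; pos3(id74) recv 77: fwd; pos4(id40) recv 74: fwd; pos5(id86) recv 40: drop; pos0(id98) recv 86: drop
Round 2: pos2(id77) recv 98: fwd; pos4(id40) recv 77: fwd; pos5(id86) recv 74: drop
Round 3: pos3(id74) recv 98: fwd; pos5(id86) recv 77: drop
Round 4: pos4(id40) recv 98: fwd
Round 5: pos5(id86) recv 98: fwd
Round 6: pos0(id98) recv 98: ELECTED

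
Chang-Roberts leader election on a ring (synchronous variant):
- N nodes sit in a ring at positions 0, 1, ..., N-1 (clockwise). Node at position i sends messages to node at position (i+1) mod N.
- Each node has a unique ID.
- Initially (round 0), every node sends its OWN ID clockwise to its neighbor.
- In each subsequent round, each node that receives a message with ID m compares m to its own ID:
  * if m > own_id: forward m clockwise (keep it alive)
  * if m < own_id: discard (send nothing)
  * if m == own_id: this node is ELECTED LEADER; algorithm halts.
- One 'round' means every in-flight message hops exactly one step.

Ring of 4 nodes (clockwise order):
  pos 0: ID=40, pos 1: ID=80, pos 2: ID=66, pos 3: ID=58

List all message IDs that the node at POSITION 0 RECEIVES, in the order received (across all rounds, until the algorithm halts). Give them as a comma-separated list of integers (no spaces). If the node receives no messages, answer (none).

Answer: 58,66,80

Derivation:
Round 1: pos1(id80) recv 40: drop; pos2(id66) recv 80: fwd; pos3(id58) recv 66: fwd; pos0(id40) recv 58: fwd
Round 2: pos3(id58) recv 80: fwd; pos0(id40) recv 66: fwd; pos1(id80) recv 58: drop
Round 3: pos0(id40) recv 80: fwd; pos1(id80) recv 66: drop
Round 4: pos1(id80) recv 80: ELECTED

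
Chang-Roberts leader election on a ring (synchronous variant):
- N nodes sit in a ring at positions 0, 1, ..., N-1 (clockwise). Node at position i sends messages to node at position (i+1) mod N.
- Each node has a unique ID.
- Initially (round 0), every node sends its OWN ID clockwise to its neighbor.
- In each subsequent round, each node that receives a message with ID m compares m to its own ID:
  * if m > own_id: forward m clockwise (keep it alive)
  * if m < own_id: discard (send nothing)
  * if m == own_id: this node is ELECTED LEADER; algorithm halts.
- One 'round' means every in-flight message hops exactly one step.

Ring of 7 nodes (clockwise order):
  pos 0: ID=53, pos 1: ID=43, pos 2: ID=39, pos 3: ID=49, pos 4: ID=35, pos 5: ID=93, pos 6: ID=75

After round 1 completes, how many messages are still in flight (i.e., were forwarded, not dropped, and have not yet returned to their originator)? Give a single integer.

Round 1: pos1(id43) recv 53: fwd; pos2(id39) recv 43: fwd; pos3(id49) recv 39: drop; pos4(id35) recv 49: fwd; pos5(id93) recv 35: drop; pos6(id75) recv 93: fwd; pos0(id53) recv 75: fwd
After round 1: 5 messages still in flight

Answer: 5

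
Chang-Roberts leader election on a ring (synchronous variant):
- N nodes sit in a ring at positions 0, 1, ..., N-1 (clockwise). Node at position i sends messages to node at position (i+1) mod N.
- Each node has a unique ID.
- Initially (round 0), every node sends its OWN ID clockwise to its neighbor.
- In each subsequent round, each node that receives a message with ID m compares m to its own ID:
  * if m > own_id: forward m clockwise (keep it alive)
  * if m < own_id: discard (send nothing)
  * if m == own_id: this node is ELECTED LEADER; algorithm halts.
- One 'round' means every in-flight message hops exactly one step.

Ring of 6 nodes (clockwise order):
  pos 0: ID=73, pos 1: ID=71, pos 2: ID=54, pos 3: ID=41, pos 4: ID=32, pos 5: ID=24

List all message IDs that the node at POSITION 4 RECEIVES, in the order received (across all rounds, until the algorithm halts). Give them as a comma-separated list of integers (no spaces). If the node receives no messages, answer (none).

Answer: 41,54,71,73

Derivation:
Round 1: pos1(id71) recv 73: fwd; pos2(id54) recv 71: fwd; pos3(id41) recv 54: fwd; pos4(id32) recv 41: fwd; pos5(id24) recv 32: fwd; pos0(id73) recv 24: drop
Round 2: pos2(id54) recv 73: fwd; pos3(id41) recv 71: fwd; pos4(id32) recv 54: fwd; pos5(id24) recv 41: fwd; pos0(id73) recv 32: drop
Round 3: pos3(id41) recv 73: fwd; pos4(id32) recv 71: fwd; pos5(id24) recv 54: fwd; pos0(id73) recv 41: drop
Round 4: pos4(id32) recv 73: fwd; pos5(id24) recv 71: fwd; pos0(id73) recv 54: drop
Round 5: pos5(id24) recv 73: fwd; pos0(id73) recv 71: drop
Round 6: pos0(id73) recv 73: ELECTED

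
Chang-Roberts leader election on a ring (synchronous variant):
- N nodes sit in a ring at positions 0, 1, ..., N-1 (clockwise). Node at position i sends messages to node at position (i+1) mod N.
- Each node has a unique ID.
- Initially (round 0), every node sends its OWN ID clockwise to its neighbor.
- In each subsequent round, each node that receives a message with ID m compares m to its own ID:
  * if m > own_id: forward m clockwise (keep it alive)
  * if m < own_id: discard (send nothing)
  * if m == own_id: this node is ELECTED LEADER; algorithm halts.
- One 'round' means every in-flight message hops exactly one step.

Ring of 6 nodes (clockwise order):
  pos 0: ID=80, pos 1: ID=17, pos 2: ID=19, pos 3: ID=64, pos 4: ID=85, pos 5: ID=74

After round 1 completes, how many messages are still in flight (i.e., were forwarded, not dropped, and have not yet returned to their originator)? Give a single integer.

Answer: 2

Derivation:
Round 1: pos1(id17) recv 80: fwd; pos2(id19) recv 17: drop; pos3(id64) recv 19: drop; pos4(id85) recv 64: drop; pos5(id74) recv 85: fwd; pos0(id80) recv 74: drop
After round 1: 2 messages still in flight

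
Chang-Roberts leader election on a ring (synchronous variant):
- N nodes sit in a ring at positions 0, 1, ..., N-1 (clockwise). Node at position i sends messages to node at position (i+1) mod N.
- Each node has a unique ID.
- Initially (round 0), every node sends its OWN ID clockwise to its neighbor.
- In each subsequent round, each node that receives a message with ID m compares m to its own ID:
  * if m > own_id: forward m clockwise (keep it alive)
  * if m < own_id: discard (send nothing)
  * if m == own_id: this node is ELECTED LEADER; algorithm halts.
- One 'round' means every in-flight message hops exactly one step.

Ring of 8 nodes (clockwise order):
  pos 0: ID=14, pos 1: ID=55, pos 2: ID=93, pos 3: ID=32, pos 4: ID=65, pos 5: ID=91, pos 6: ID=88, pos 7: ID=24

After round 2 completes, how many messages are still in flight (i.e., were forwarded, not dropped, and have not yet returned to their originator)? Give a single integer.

Answer: 3

Derivation:
Round 1: pos1(id55) recv 14: drop; pos2(id93) recv 55: drop; pos3(id32) recv 93: fwd; pos4(id65) recv 32: drop; pos5(id91) recv 65: drop; pos6(id88) recv 91: fwd; pos7(id24) recv 88: fwd; pos0(id14) recv 24: fwd
Round 2: pos4(id65) recv 93: fwd; pos7(id24) recv 91: fwd; pos0(id14) recv 88: fwd; pos1(id55) recv 24: drop
After round 2: 3 messages still in flight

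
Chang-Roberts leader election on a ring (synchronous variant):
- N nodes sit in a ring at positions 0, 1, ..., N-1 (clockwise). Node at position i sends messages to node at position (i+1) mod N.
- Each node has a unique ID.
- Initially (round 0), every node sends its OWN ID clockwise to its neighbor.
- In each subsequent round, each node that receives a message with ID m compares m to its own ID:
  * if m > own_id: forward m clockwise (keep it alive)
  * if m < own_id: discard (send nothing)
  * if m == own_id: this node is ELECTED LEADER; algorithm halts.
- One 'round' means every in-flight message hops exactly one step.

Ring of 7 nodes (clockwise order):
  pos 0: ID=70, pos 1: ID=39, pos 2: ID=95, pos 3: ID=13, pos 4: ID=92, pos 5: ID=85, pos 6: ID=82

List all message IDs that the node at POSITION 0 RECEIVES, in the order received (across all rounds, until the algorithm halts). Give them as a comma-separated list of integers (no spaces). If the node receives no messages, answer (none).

Answer: 82,85,92,95

Derivation:
Round 1: pos1(id39) recv 70: fwd; pos2(id95) recv 39: drop; pos3(id13) recv 95: fwd; pos4(id92) recv 13: drop; pos5(id85) recv 92: fwd; pos6(id82) recv 85: fwd; pos0(id70) recv 82: fwd
Round 2: pos2(id95) recv 70: drop; pos4(id92) recv 95: fwd; pos6(id82) recv 92: fwd; pos0(id70) recv 85: fwd; pos1(id39) recv 82: fwd
Round 3: pos5(id85) recv 95: fwd; pos0(id70) recv 92: fwd; pos1(id39) recv 85: fwd; pos2(id95) recv 82: drop
Round 4: pos6(id82) recv 95: fwd; pos1(id39) recv 92: fwd; pos2(id95) recv 85: drop
Round 5: pos0(id70) recv 95: fwd; pos2(id95) recv 92: drop
Round 6: pos1(id39) recv 95: fwd
Round 7: pos2(id95) recv 95: ELECTED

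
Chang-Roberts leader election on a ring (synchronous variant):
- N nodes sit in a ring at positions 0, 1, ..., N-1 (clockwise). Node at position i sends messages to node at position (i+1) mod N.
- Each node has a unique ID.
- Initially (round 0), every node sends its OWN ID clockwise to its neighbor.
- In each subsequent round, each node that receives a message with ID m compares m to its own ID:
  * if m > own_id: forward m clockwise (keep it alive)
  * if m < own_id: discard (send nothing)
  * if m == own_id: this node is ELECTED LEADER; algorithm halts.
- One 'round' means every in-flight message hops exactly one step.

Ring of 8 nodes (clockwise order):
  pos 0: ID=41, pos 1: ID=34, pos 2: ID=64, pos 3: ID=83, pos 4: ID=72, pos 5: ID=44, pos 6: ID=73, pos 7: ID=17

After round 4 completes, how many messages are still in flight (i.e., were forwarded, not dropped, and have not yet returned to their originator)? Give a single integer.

Answer: 2

Derivation:
Round 1: pos1(id34) recv 41: fwd; pos2(id64) recv 34: drop; pos3(id83) recv 64: drop; pos4(id72) recv 83: fwd; pos5(id44) recv 72: fwd; pos6(id73) recv 44: drop; pos7(id17) recv 73: fwd; pos0(id41) recv 17: drop
Round 2: pos2(id64) recv 41: drop; pos5(id44) recv 83: fwd; pos6(id73) recv 72: drop; pos0(id41) recv 73: fwd
Round 3: pos6(id73) recv 83: fwd; pos1(id34) recv 73: fwd
Round 4: pos7(id17) recv 83: fwd; pos2(id64) recv 73: fwd
After round 4: 2 messages still in flight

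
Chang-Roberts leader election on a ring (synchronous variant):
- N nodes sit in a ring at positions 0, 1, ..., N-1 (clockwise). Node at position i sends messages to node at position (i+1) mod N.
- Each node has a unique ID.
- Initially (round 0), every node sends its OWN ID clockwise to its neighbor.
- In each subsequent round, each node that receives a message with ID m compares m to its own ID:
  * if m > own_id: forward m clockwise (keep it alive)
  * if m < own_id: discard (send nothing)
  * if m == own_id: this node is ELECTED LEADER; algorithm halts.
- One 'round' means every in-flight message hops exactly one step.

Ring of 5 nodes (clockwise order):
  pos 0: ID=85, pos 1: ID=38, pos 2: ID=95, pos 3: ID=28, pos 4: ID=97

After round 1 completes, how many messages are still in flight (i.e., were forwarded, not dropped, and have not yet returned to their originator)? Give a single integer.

Round 1: pos1(id38) recv 85: fwd; pos2(id95) recv 38: drop; pos3(id28) recv 95: fwd; pos4(id97) recv 28: drop; pos0(id85) recv 97: fwd
After round 1: 3 messages still in flight

Answer: 3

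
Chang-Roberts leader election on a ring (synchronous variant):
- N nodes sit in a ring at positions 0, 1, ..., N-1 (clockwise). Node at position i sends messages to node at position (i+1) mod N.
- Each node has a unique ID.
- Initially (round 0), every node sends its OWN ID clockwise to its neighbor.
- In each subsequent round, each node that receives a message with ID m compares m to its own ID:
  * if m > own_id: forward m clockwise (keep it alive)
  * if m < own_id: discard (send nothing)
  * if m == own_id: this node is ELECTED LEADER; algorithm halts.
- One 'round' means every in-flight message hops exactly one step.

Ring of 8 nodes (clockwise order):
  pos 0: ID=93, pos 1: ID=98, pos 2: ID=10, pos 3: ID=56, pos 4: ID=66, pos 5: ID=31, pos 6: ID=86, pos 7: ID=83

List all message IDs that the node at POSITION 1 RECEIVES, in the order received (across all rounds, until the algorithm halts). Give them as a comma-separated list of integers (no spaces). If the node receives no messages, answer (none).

Answer: 93,98

Derivation:
Round 1: pos1(id98) recv 93: drop; pos2(id10) recv 98: fwd; pos3(id56) recv 10: drop; pos4(id66) recv 56: drop; pos5(id31) recv 66: fwd; pos6(id86) recv 31: drop; pos7(id83) recv 86: fwd; pos0(id93) recv 83: drop
Round 2: pos3(id56) recv 98: fwd; pos6(id86) recv 66: drop; pos0(id93) recv 86: drop
Round 3: pos4(id66) recv 98: fwd
Round 4: pos5(id31) recv 98: fwd
Round 5: pos6(id86) recv 98: fwd
Round 6: pos7(id83) recv 98: fwd
Round 7: pos0(id93) recv 98: fwd
Round 8: pos1(id98) recv 98: ELECTED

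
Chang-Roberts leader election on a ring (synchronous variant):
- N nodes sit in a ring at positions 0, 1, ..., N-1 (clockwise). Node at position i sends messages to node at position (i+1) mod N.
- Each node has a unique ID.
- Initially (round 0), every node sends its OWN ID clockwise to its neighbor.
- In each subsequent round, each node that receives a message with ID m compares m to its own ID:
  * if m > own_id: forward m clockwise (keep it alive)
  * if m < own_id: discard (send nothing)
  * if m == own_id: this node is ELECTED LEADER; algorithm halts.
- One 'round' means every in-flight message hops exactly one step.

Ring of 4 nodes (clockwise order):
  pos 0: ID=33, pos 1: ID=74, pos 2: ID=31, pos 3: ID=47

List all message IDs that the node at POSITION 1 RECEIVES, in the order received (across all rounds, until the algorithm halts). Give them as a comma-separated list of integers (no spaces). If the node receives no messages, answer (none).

Round 1: pos1(id74) recv 33: drop; pos2(id31) recv 74: fwd; pos3(id47) recv 31: drop; pos0(id33) recv 47: fwd
Round 2: pos3(id47) recv 74: fwd; pos1(id74) recv 47: drop
Round 3: pos0(id33) recv 74: fwd
Round 4: pos1(id74) recv 74: ELECTED

Answer: 33,47,74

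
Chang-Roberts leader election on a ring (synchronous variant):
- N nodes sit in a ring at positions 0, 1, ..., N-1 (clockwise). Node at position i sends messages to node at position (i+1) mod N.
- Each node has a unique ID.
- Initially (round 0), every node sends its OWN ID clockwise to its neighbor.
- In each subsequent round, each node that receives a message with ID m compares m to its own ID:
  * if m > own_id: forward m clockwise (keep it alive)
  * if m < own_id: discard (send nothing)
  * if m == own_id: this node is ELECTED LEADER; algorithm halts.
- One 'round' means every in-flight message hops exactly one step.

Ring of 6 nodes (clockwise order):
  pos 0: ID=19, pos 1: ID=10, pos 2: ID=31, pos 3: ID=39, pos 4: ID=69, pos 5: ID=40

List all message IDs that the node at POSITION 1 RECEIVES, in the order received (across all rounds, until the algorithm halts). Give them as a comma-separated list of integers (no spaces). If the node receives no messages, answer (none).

Answer: 19,40,69

Derivation:
Round 1: pos1(id10) recv 19: fwd; pos2(id31) recv 10: drop; pos3(id39) recv 31: drop; pos4(id69) recv 39: drop; pos5(id40) recv 69: fwd; pos0(id19) recv 40: fwd
Round 2: pos2(id31) recv 19: drop; pos0(id19) recv 69: fwd; pos1(id10) recv 40: fwd
Round 3: pos1(id10) recv 69: fwd; pos2(id31) recv 40: fwd
Round 4: pos2(id31) recv 69: fwd; pos3(id39) recv 40: fwd
Round 5: pos3(id39) recv 69: fwd; pos4(id69) recv 40: drop
Round 6: pos4(id69) recv 69: ELECTED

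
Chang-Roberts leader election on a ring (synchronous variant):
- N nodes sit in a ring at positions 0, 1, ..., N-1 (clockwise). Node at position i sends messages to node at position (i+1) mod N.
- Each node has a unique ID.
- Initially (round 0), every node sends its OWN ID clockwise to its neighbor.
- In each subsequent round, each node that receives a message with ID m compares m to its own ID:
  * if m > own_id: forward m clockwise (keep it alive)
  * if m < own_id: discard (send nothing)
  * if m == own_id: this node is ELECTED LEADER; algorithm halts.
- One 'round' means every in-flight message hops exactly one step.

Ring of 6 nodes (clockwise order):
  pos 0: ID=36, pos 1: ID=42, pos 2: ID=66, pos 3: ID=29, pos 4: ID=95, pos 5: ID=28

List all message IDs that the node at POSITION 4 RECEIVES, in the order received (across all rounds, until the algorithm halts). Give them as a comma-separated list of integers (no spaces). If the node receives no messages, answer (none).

Answer: 29,66,95

Derivation:
Round 1: pos1(id42) recv 36: drop; pos2(id66) recv 42: drop; pos3(id29) recv 66: fwd; pos4(id95) recv 29: drop; pos5(id28) recv 95: fwd; pos0(id36) recv 28: drop
Round 2: pos4(id95) recv 66: drop; pos0(id36) recv 95: fwd
Round 3: pos1(id42) recv 95: fwd
Round 4: pos2(id66) recv 95: fwd
Round 5: pos3(id29) recv 95: fwd
Round 6: pos4(id95) recv 95: ELECTED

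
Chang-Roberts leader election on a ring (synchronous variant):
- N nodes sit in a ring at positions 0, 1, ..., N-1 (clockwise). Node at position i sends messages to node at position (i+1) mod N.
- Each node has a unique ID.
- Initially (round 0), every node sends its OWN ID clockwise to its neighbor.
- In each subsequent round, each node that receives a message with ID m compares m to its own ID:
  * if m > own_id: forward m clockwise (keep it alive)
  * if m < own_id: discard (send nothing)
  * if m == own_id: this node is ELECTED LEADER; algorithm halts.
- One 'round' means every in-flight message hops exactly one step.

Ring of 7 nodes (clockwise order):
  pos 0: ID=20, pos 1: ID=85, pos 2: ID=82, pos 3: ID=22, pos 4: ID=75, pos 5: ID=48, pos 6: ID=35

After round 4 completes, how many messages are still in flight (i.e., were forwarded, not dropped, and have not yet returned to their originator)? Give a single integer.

Round 1: pos1(id85) recv 20: drop; pos2(id82) recv 85: fwd; pos3(id22) recv 82: fwd; pos4(id75) recv 22: drop; pos5(id48) recv 75: fwd; pos6(id35) recv 48: fwd; pos0(id20) recv 35: fwd
Round 2: pos3(id22) recv 85: fwd; pos4(id75) recv 82: fwd; pos6(id35) recv 75: fwd; pos0(id20) recv 48: fwd; pos1(id85) recv 35: drop
Round 3: pos4(id75) recv 85: fwd; pos5(id48) recv 82: fwd; pos0(id20) recv 75: fwd; pos1(id85) recv 48: drop
Round 4: pos5(id48) recv 85: fwd; pos6(id35) recv 82: fwd; pos1(id85) recv 75: drop
After round 4: 2 messages still in flight

Answer: 2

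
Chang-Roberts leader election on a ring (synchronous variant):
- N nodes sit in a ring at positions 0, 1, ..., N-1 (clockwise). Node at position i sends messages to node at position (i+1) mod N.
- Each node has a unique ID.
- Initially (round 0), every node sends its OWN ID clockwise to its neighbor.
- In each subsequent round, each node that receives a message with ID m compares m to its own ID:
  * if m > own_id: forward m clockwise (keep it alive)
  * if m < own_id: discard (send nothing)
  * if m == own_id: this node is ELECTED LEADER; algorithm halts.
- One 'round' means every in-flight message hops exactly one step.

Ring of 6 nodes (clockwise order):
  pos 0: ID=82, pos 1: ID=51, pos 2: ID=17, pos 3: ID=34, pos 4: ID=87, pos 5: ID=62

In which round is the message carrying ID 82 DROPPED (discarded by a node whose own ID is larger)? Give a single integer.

Round 1: pos1(id51) recv 82: fwd; pos2(id17) recv 51: fwd; pos3(id34) recv 17: drop; pos4(id87) recv 34: drop; pos5(id62) recv 87: fwd; pos0(id82) recv 62: drop
Round 2: pos2(id17) recv 82: fwd; pos3(id34) recv 51: fwd; pos0(id82) recv 87: fwd
Round 3: pos3(id34) recv 82: fwd; pos4(id87) recv 51: drop; pos1(id51) recv 87: fwd
Round 4: pos4(id87) recv 82: drop; pos2(id17) recv 87: fwd
Round 5: pos3(id34) recv 87: fwd
Round 6: pos4(id87) recv 87: ELECTED
Message ID 82 originates at pos 0; dropped at pos 4 in round 4

Answer: 4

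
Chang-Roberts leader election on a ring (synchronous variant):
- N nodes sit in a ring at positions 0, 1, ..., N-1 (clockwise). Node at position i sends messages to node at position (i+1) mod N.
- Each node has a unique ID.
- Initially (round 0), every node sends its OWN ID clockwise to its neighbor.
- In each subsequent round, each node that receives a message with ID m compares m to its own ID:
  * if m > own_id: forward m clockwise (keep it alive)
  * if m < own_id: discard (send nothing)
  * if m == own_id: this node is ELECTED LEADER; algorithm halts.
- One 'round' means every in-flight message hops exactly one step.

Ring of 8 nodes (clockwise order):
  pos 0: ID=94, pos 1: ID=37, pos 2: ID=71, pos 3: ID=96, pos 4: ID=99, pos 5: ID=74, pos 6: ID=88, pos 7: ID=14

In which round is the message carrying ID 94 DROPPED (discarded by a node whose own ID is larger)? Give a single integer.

Answer: 3

Derivation:
Round 1: pos1(id37) recv 94: fwd; pos2(id71) recv 37: drop; pos3(id96) recv 71: drop; pos4(id99) recv 96: drop; pos5(id74) recv 99: fwd; pos6(id88) recv 74: drop; pos7(id14) recv 88: fwd; pos0(id94) recv 14: drop
Round 2: pos2(id71) recv 94: fwd; pos6(id88) recv 99: fwd; pos0(id94) recv 88: drop
Round 3: pos3(id96) recv 94: drop; pos7(id14) recv 99: fwd
Round 4: pos0(id94) recv 99: fwd
Round 5: pos1(id37) recv 99: fwd
Round 6: pos2(id71) recv 99: fwd
Round 7: pos3(id96) recv 99: fwd
Round 8: pos4(id99) recv 99: ELECTED
Message ID 94 originates at pos 0; dropped at pos 3 in round 3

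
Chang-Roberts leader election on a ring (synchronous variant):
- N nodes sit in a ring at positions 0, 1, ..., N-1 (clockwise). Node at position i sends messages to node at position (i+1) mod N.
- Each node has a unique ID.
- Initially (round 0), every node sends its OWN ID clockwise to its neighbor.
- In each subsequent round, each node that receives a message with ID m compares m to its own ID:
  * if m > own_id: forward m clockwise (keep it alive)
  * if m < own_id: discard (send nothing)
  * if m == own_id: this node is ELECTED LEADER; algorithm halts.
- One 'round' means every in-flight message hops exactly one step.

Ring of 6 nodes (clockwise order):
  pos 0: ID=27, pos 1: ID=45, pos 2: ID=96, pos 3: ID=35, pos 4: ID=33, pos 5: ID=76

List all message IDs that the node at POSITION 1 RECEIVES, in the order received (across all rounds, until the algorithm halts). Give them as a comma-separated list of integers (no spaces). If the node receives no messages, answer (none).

Round 1: pos1(id45) recv 27: drop; pos2(id96) recv 45: drop; pos3(id35) recv 96: fwd; pos4(id33) recv 35: fwd; pos5(id76) recv 33: drop; pos0(id27) recv 76: fwd
Round 2: pos4(id33) recv 96: fwd; pos5(id76) recv 35: drop; pos1(id45) recv 76: fwd
Round 3: pos5(id76) recv 96: fwd; pos2(id96) recv 76: drop
Round 4: pos0(id27) recv 96: fwd
Round 5: pos1(id45) recv 96: fwd
Round 6: pos2(id96) recv 96: ELECTED

Answer: 27,76,96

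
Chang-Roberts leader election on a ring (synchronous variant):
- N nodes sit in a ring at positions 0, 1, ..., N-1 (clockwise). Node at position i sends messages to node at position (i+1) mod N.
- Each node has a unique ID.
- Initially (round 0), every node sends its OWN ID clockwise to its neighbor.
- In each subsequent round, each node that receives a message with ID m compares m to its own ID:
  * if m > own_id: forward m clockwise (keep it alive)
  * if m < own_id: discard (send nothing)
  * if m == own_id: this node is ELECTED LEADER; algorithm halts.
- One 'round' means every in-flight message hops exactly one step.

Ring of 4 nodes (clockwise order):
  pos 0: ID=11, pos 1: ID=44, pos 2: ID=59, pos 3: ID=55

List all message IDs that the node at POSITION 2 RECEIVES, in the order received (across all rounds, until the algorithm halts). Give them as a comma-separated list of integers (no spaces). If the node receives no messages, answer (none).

Round 1: pos1(id44) recv 11: drop; pos2(id59) recv 44: drop; pos3(id55) recv 59: fwd; pos0(id11) recv 55: fwd
Round 2: pos0(id11) recv 59: fwd; pos1(id44) recv 55: fwd
Round 3: pos1(id44) recv 59: fwd; pos2(id59) recv 55: drop
Round 4: pos2(id59) recv 59: ELECTED

Answer: 44,55,59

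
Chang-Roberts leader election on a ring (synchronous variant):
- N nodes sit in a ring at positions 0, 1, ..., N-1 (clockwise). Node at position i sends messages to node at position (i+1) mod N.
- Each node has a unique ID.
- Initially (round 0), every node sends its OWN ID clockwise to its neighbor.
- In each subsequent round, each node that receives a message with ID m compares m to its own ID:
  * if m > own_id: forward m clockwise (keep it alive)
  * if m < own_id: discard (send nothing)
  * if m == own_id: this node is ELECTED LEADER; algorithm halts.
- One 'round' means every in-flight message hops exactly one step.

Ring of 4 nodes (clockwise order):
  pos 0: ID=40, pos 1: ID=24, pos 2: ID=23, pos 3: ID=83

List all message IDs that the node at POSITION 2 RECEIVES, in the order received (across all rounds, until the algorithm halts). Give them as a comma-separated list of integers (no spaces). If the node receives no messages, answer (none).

Round 1: pos1(id24) recv 40: fwd; pos2(id23) recv 24: fwd; pos3(id83) recv 23: drop; pos0(id40) recv 83: fwd
Round 2: pos2(id23) recv 40: fwd; pos3(id83) recv 24: drop; pos1(id24) recv 83: fwd
Round 3: pos3(id83) recv 40: drop; pos2(id23) recv 83: fwd
Round 4: pos3(id83) recv 83: ELECTED

Answer: 24,40,83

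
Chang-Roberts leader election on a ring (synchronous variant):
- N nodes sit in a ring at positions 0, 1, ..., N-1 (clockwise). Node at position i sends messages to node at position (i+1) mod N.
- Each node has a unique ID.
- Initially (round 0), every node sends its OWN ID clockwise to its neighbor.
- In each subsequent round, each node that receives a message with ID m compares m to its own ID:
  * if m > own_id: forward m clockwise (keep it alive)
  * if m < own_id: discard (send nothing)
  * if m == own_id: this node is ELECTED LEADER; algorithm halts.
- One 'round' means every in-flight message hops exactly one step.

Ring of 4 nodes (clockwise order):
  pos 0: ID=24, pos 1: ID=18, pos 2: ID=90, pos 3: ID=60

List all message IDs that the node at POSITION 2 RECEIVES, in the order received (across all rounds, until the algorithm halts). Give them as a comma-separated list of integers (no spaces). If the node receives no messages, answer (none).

Round 1: pos1(id18) recv 24: fwd; pos2(id90) recv 18: drop; pos3(id60) recv 90: fwd; pos0(id24) recv 60: fwd
Round 2: pos2(id90) recv 24: drop; pos0(id24) recv 90: fwd; pos1(id18) recv 60: fwd
Round 3: pos1(id18) recv 90: fwd; pos2(id90) recv 60: drop
Round 4: pos2(id90) recv 90: ELECTED

Answer: 18,24,60,90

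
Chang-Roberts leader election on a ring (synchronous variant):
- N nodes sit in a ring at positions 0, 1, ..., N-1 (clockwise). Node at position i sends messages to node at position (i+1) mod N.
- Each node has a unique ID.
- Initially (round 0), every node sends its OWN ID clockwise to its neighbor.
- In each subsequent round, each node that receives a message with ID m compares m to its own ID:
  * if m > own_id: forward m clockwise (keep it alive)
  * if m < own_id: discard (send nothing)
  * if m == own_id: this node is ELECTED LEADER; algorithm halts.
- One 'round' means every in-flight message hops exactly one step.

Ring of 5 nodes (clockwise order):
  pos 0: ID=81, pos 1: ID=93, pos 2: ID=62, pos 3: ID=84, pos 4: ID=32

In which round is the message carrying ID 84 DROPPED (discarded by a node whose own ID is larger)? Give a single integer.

Answer: 3

Derivation:
Round 1: pos1(id93) recv 81: drop; pos2(id62) recv 93: fwd; pos3(id84) recv 62: drop; pos4(id32) recv 84: fwd; pos0(id81) recv 32: drop
Round 2: pos3(id84) recv 93: fwd; pos0(id81) recv 84: fwd
Round 3: pos4(id32) recv 93: fwd; pos1(id93) recv 84: drop
Round 4: pos0(id81) recv 93: fwd
Round 5: pos1(id93) recv 93: ELECTED
Message ID 84 originates at pos 3; dropped at pos 1 in round 3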